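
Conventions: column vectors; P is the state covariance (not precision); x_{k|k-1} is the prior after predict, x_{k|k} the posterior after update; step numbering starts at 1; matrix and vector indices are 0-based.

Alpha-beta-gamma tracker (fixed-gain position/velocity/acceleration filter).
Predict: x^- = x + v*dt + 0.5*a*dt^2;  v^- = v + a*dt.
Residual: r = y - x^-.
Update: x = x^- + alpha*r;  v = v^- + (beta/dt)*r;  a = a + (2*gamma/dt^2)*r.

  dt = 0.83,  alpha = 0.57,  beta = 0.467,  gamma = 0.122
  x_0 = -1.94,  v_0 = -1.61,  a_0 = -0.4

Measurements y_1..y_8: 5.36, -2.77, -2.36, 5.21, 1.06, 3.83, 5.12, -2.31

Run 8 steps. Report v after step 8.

v_post = -2.9518

step 1: x_pred=-3.4141  r=8.7741  x^+=1.5871  v^+=2.9947  a^+=2.7077
step 2: x_pred=5.0054  r=-7.7754  x^+=0.5734  v^+=0.8673  a^+=-0.0463
step 3: x_pred=1.2773  r=-3.6373  x^+=-0.7960  v^+=-1.2177  a^+=-1.3346
step 4: x_pred=-2.2663  r=7.4763  x^+=1.9952  v^+=1.8812  a^+=1.3134
step 5: x_pred=4.0089  r=-2.9489  x^+=2.3280  v^+=1.3121  a^+=0.2690
step 6: x_pred=3.5097  r=0.3203  x^+=3.6923  v^+=1.7155  a^+=0.3824
step 7: x_pred=5.2479  r=-0.1279  x^+=5.1750  v^+=1.9610  a^+=0.3371
step 8: x_pred=6.9187  r=-9.2287  x^+=1.6583  v^+=-2.9518  a^+=-2.9316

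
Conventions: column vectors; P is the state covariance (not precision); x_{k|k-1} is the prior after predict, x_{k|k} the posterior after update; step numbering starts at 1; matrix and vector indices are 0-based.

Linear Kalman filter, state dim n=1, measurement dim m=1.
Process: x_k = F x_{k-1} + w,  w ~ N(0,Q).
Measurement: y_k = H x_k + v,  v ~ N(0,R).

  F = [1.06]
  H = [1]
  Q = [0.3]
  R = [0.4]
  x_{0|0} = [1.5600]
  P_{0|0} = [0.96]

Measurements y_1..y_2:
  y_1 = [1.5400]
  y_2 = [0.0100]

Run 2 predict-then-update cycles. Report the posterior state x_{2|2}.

x_post = [0.6394]

step 1: x^-=[1.6536]  P^-=[1.3787]  S=[1.7787]  K=[0.7751]  nu=[-0.1136]  x^+=[1.5655]  P^+=[0.3100]
step 2: x^-=[1.6595]  P^-=[0.6484]  S=[1.0484]  K=[0.6185]  nu=[-1.6495]  x^+=[0.6394]  P^+=[0.2474]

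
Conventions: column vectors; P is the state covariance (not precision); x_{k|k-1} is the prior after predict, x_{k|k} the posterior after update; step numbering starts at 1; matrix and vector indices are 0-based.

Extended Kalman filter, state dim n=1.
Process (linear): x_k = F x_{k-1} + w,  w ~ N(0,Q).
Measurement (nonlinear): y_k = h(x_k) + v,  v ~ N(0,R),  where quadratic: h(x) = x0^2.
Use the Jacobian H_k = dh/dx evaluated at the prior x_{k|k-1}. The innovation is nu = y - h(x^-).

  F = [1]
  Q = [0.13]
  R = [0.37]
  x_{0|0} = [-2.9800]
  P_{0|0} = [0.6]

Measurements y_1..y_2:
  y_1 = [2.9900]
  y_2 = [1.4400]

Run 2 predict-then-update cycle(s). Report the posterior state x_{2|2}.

x_post = [-1.4525]

step 1: x^-=[-2.9800]  P^-=[0.7300]  H_jac=[-5.9600]  S=[26.3008]  K=[-0.1654]  nu=[-5.8904]  x^+=[-2.0056]  P^+=[0.0103]
step 2: x^-=[-2.0056]  P^-=[0.1403]  H_jac=[-4.0112]  S=[2.6269]  K=[-0.2142]  nu=[-2.5824]  x^+=[-1.4525]  P^+=[0.0198]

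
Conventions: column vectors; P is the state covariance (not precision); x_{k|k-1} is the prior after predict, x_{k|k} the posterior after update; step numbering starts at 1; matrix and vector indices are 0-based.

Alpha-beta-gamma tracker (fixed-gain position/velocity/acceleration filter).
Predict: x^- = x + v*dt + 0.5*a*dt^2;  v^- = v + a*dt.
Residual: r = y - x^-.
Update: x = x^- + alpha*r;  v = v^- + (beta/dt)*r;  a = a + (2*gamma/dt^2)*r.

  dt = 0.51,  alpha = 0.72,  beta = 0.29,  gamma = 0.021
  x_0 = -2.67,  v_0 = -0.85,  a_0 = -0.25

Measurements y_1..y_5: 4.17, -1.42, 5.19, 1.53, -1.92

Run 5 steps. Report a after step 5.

a_post = -0.6936

step 1: x_pred=-3.1360  r=7.3060  x^+=2.1243  v^+=3.1769  a^+=0.9297
step 2: x_pred=3.8654  r=-5.2854  x^+=0.0599  v^+=0.6456  a^+=0.0763
step 3: x_pred=0.3991  r=4.7909  x^+=3.8486  v^+=3.4087  a^+=0.8499
step 4: x_pred=5.6975  r=-4.1675  x^+=2.6969  v^+=1.4724  a^+=0.1769
step 5: x_pred=3.4709  r=-5.3909  x^+=-0.4106  v^+=-1.5027  a^+=-0.6936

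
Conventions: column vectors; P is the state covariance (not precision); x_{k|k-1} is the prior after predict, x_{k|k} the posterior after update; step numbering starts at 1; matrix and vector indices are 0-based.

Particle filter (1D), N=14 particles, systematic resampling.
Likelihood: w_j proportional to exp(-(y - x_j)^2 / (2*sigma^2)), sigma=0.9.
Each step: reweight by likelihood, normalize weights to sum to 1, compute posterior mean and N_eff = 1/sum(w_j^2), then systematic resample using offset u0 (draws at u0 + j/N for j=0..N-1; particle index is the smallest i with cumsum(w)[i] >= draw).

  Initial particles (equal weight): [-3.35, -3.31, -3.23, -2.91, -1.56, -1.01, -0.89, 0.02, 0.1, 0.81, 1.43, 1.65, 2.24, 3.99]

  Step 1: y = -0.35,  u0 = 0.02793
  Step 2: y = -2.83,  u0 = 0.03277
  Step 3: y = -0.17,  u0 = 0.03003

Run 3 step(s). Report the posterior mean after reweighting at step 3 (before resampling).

post_mean = -1.0856

step 1: w=[0.0009, 0.0010, 0.0013, 0.0039, 0.0897, 0.1692, 0.1850, 0.2035, 0.1954, 0.0965, 0.0313, 0.0187, 0.0035, 0.0000]  mean=-0.3118  Neff=6.2039  idx=[4, 5, 5, 5, 6, 6, 7, 7, 7, 8, 8, 8, 9, 10]
step 2: w=[0.3736, 0.1309, 0.1309, 0.1309, 0.0991, 0.0991, 0.0067, 0.0067, 0.0067, 0.0051, 0.0051, 0.0051, 0.0003, 0.0000]  mean=-1.1536  Neff=4.7431  idx=[0, 0, 0, 0, 0, 1, 1, 2, 2, 3, 3, 4, 5, 5]
step 3: w=[0.0400, 0.0400, 0.0400, 0.0400, 0.0400, 0.0854, 0.0854, 0.0854, 0.0854, 0.0854, 0.0854, 0.0958, 0.0958, 0.0958]  mean=-1.0856  Neff=12.6090  idx=[0, 2, 4, 5, 6, 7, 8, 8, 9, 10, 11, 12, 12, 13]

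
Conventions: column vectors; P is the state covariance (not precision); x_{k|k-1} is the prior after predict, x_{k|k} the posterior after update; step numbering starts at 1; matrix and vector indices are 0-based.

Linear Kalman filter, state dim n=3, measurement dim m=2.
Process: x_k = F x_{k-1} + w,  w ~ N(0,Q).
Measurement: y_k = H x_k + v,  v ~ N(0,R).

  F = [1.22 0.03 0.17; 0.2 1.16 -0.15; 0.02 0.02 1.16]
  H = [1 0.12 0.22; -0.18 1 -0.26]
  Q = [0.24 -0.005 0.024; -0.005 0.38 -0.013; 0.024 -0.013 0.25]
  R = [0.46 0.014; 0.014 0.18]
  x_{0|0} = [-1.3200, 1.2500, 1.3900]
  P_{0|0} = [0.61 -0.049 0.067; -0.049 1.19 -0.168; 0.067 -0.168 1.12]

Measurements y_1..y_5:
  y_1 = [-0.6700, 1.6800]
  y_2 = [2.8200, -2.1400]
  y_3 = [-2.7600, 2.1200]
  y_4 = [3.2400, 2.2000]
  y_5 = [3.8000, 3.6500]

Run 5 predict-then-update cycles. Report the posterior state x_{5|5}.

x_post = [2.3393, 4.1721, 1.7010]

step 1: x^-=[-1.3366, 0.9775, 1.6110]  P^-=[1.2039 0.0447 0.3479; 0.0447 2.0626 -0.3894; 0.3479 -0.3894 1.7531]  S=[1.9216 -0.1895; -0.1895 2.6190]  K=[0.6639 -0.0522; 0.1900 0.8369; 0.3256 -0.3231]  nu=[0.1949, 0.8808]  x^+=[-1.2532, 1.7516, 1.3899]  P^+=[0.3365 0.0200 -0.1555; 0.0200 0.2193 0.2398; -0.1555 0.2398 1.2362]
step 2: x^-=[-1.2400, 1.5727, 1.6223]  P^-=[0.7162 0.1511 0.0652; 0.1511 0.6515 0.0653; 0.0652 0.0653 1.9176]  S=[1.3467 -0.0058; -0.0058 0.9021]  K=[0.5559 0.0094; 0.1838 0.6744; 0.3653 -0.4910]  nu=[3.5144, -3.5142]  x^+=[0.6808, -0.1513, 4.6317]  P^+=[0.2999 0.0100 -0.2058; 0.0100 0.1971 0.2744; -0.2058 0.2744 1.5183]
step 3: x^-=[1.6134, -0.7341, 5.3833]  P^-=[0.6486 0.1340 0.0497; 0.1340 0.6129 0.0502; 0.0497 0.0502 2.2964]  S=[1.2853 -0.0348; -0.0348 0.8994]  K=[0.5264 0.0252; 0.1876 0.6473; 0.4201 -0.6017]  nu=[-5.4697, 4.5442]  x^+=[-1.1510, 1.1812, 0.3514]  P^+=[0.2929 0.0044 -0.2315; 0.0044 0.1992 0.3047; -0.2315 0.3047 1.7263]
step 4: x^-=[-1.3090, 1.0873, 0.4083]  P^-=[0.6334 0.1289 0.0550; 0.1289 0.6085 0.0487; 0.0550 0.0487 2.5766]  S=[1.2846 -0.0555; -0.0555 0.9166]  K=[0.5159 0.0319; 0.1930 0.6364; 0.4601 -0.6607]  nu=[4.3287, 0.9832]  x^+=[0.9556, 2.5486, 1.7501]  P^+=[0.2924 0.0009 -0.2487; 0.0009 0.2030 0.3292; -0.2487 0.3292 1.8708]
step 5: x^-=[1.5398, 2.8850, 2.1002]  P^-=[0.6297 0.1275 0.0600; 0.1275 0.6078 0.0524; 0.0600 0.0524 2.7713]  S=[1.2923 -0.0683; -0.0683 0.9280]  K=[0.5112 0.0361; 0.1973 0.6300; 0.4863 -0.6959]  nu=[1.4519, 1.5882]  x^+=[2.3393, 4.1721, 1.7010]  P^+=[0.2933 -0.0014 -0.2611; -0.0014 0.2061 0.3468; -0.2611 0.3468 1.9701]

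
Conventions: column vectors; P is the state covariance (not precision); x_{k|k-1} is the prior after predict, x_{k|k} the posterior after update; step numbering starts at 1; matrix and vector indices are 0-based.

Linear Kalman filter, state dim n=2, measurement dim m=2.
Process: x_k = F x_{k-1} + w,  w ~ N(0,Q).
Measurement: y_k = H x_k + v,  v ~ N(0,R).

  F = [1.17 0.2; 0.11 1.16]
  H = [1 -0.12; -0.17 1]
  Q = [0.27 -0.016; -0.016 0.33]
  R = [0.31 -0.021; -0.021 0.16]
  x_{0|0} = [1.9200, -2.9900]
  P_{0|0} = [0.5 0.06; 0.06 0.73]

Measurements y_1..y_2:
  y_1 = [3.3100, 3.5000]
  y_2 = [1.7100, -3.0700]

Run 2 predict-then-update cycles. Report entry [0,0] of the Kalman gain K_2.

K[0,0] = 0.6762

step 1: x^-=[1.6484, -3.2572]  P^-=[1.0117 0.3005; 0.3005 1.3337]  S=[1.2688 -0.0464; -0.0464 1.4207]  K=[0.7732 0.1157; 0.1439 0.9075]  nu=[1.2707, 7.0374]  x^+=[3.4451, 3.3118]  P^+=[0.2425 0.0435; 0.0435 0.1496]
step 2: x^-=[4.6932, 4.2207]  P^-=[0.6283 0.1099; 0.1099 0.5453]  S=[0.9197 -0.0811; -0.0811 0.6861]  K=[0.6762 0.0844; 0.1172 0.7814]  nu=[-2.4767, -6.4928]  x^+=[2.4702, -1.1433]  P^+=[0.2121 0.0354; 0.0354 0.1286]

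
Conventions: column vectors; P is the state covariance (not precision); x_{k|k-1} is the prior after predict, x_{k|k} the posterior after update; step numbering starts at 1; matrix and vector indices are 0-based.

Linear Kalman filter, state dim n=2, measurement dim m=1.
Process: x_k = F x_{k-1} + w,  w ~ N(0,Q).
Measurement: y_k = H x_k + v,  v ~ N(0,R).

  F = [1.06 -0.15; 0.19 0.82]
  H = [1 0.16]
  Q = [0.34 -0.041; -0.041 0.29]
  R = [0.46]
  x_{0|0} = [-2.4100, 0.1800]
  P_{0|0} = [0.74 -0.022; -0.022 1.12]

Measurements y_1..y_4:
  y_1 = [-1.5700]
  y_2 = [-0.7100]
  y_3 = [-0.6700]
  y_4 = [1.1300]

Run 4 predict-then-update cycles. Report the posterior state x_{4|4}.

x_post = [0.5220, -0.9242]

step 1: x^-=[-2.5816, -0.3103]  P^-=[1.2037 -0.0482; -0.0482 1.0629]  S=[1.6754]  K=[0.7138; 0.0727]  nu=[1.0612]  x^+=[-1.8241, -0.2331]  P^+=[0.3500 -0.1352; -0.1352 1.0541]
step 2: x^-=[-1.8985, -0.5377]  P^-=[0.8000 -0.2138; -0.2138 0.9693]  S=[1.2163]  K=[0.6295; -0.0483]  nu=[1.2746]  x^+=[-1.0961, -0.5993]  P^+=[0.3179 -0.1768; -0.1768 0.9664]
step 3: x^-=[-1.0720, -0.6997]  P^-=[0.7752 -0.2445; -0.2445 0.8962]  S=[1.1799]  K=[0.6238; -0.0857]  nu=[0.5140]  x^+=[-0.7514, -0.7437]  P^+=[0.3160 -0.1814; -0.1814 0.8875]
step 4: x^-=[-0.6849, -0.7526]  P^-=[0.7727 -0.2391; -0.2391 0.8417]  S=[1.1778]  K=[0.6236; -0.0886]  nu=[1.9353]  x^+=[0.5220, -0.9242]  P^+=[0.3147 -0.1740; -0.1740 0.8324]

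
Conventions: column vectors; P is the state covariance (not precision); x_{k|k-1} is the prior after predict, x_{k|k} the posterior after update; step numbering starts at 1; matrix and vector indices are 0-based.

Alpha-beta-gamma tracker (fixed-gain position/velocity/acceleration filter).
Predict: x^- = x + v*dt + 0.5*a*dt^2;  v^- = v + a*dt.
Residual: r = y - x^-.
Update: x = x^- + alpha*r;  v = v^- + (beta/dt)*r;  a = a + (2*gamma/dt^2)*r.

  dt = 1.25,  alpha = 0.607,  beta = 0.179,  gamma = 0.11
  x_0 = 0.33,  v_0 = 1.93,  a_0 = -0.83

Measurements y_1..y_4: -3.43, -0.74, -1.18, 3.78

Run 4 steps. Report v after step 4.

v_post = -2.5133

step 1: x_pred=2.0941  r=-5.5241  x^+=-1.2590  v^+=0.1015  a^+=-1.6078
step 2: x_pred=-2.3883  r=1.6483  x^+=-1.3878  v^+=-1.6722  a^+=-1.3757
step 3: x_pred=-4.5529  r=3.3729  x^+=-2.5055  v^+=-2.9089  a^+=-0.9008
step 4: x_pred=-6.8454  r=10.6254  x^+=-0.3958  v^+=-2.5133  a^+=0.5952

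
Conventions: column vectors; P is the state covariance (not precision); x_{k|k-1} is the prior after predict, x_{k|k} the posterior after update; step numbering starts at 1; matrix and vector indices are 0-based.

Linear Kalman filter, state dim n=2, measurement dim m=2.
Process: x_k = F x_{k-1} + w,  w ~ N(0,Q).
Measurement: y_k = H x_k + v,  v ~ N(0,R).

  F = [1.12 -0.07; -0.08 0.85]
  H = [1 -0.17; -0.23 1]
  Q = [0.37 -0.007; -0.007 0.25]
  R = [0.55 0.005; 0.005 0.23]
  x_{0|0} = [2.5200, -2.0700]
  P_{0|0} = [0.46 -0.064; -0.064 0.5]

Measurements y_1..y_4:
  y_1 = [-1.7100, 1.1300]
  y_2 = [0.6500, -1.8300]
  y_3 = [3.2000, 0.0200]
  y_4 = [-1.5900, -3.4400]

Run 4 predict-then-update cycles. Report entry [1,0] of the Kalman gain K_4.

K[1,0] = 0.0620

step 1: x^-=[2.9673, -1.9611]  P^-=[0.9595 -0.1393; -0.1393 0.6229]  S=[1.5749 -0.4663; -0.4663 0.9677]  K=[0.5997 -0.0830; 0.0522 0.7019]  nu=[-5.0107, 3.7736]  x^+=[-0.3509, 0.4263]  P^+=[0.3400 0.0621; 0.0621 0.1760]
step 2: x^-=[-0.4228, 0.3904]  P^-=[0.7876 0.0115; 0.0115 0.3709]  S=[1.3444 -0.2272; -0.2272 0.6372]  K=[0.5740 -0.0615; 0.0632 0.6004]  nu=[1.1392, -2.3177]  x^+=[0.3736, -0.9291]  P^+=[0.3262 0.0638; 0.0638 0.1531]
step 3: x^-=[0.4835, -0.8196]  P^-=[0.7700 0.0157; 0.0157 0.3540]  S=[1.3249 -0.2159; -0.2159 0.6175]  K=[0.5690 -0.0624; 0.0625 0.5893]  nu=[2.5772, 0.9508]  x^+=[1.8906, -0.0983]  P^+=[0.3233 0.0629; 0.0629 0.1503]
step 4: x^-=[2.1243, -0.2348]  P^-=[0.7665 0.0153; 0.0153 0.3521]  S=[1.3214 -0.2153; -0.2153 0.6156]  K=[0.5678 -0.0630; 0.0620 0.5879]  nu=[-3.7542, -2.7166]  x^+=[0.1638, -2.0649]  P^+=[0.3226 0.0626; 0.0626 0.1499]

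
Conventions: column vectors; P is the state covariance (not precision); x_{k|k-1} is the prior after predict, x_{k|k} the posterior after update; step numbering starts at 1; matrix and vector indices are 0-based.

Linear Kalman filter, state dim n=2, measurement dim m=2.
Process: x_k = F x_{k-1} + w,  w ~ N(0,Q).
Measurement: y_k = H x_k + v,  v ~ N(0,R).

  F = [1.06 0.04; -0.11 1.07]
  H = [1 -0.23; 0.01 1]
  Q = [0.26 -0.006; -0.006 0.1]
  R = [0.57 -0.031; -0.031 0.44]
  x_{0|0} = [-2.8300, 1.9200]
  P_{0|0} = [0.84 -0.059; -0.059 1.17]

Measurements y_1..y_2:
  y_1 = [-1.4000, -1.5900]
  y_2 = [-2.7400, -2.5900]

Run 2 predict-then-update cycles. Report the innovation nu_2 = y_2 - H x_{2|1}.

innov = [-0.7494, -2.0260]

step 1: x^-=[-2.9230, 2.3657]  P^-=[1.2007 -0.1205; -0.1205 1.4636]  S=[1.9036 -0.4759; -0.4759 1.9013]  K=[0.6732 0.1114; -0.0511 0.7564]  nu=[2.0671, -3.9265]  x^+=[-1.9689, -0.7097]  P^+=[0.3858 0.0243; 0.0243 0.3341]
step 2: x^-=[-2.1154, -0.5428]  P^-=[0.6961 -0.0092; -0.0092 0.4815]  S=[1.2959 -0.1440; -0.1440 0.9214]  K=[0.5481 0.0832; -0.0351 0.5170]  nu=[-0.7494, -2.0260]  x^+=[-2.6947, -1.5639]  P^+=[0.3136 0.0165; 0.0165 0.2284]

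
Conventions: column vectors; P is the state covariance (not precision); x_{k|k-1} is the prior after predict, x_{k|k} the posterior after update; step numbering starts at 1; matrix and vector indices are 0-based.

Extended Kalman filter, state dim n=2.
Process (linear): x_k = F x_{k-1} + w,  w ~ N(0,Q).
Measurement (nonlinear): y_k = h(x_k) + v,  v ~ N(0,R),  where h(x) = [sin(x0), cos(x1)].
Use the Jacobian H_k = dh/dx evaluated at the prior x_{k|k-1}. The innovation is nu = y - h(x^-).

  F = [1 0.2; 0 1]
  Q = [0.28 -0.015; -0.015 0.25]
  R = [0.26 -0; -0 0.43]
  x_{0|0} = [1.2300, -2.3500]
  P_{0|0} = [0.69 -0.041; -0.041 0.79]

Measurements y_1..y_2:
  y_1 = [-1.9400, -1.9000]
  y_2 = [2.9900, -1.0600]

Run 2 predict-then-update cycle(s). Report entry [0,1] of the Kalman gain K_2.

step 1: x^-=[0.7600, -2.3500]  P^-=[0.9852 0.1020; 0.1020 1.0400]  H_jac=[0.7248 0.0000; 0.0000 0.7115]  S=[0.7776 0.0526; 0.0526 0.9564]  K=[0.9166 0.0255; 0.0429 0.7713]  nu=[-2.6289, -1.1973]  x^+=[-1.6802, -3.3862]  P^+=[0.3288 0.0154; 0.0154 0.4661]
step 2: x^-=[-2.3574, -3.3862]  P^-=[0.6336 0.0936; 0.0936 0.7161]  H_jac=[-0.7080 0.0000; 0.0000 -0.2422]  S=[0.5776 0.0161; 0.0161 0.4720]  K=[-0.7760 -0.0216; -0.1046 -0.3639]  nu=[3.6962, -0.0898]  x^+=[-5.2239, -3.7403]  P^+=[0.2850 0.0384; 0.0384 0.6461]

K[0,1] = -0.0216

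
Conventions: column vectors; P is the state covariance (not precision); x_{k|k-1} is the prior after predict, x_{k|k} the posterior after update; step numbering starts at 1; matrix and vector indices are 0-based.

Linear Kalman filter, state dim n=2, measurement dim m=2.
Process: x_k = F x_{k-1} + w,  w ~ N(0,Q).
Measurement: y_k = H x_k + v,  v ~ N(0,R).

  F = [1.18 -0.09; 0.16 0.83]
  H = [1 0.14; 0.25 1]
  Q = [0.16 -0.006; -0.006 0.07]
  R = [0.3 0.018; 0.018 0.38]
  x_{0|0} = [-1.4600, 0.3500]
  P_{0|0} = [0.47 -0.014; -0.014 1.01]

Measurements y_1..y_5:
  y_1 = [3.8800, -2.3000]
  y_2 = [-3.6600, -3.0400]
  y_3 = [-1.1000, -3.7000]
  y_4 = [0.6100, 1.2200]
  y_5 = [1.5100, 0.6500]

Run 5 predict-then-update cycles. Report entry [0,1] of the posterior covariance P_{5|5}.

P_post[0,1] = -0.0175

step 1: x^-=[-1.7543, 0.0569]  P^-=[0.8256 -0.0062; -0.0062 0.7741]  S=[1.1390 0.3263; 0.3263 1.2026]  K=[0.7334 -0.0326; -0.1023 0.6702]  nu=[5.6263, -1.9183]  x^+=[2.4344, -1.8044]  P^+=[0.2273 -0.0560; -0.0560 0.2668]
step 2: x^-=[3.0350, -1.1081]  P^-=[0.4905 -0.0371; -0.0371 0.2448]  S=[0.7849 0.1365; 0.1365 0.6369]  K=[0.6180 0.0019; -0.0705 0.3849]  nu=[-6.5399, -2.6906]  x^+=[-1.0115, -1.6826]  P^+=[0.1904 -0.0358; -0.0358 0.1539]
step 3: x^-=[-1.0421, -1.5584]  P^-=[0.4340 -0.0161; -0.0161 0.1714]  S=[0.7329 0.1339; 0.1339 0.5705]  K=[0.5846 0.0248; -0.0447 0.3039]  nu=[0.1603, -1.8811]  x^+=[-0.9951, -2.1372]  P^+=[0.1793 -0.0249; -0.0249 0.1209]
step 4: x^-=[-0.9819, -1.9331]  P^-=[0.4159 -0.0052; -0.0052 0.1513]  S=[0.7174 0.1378; 0.1378 0.5547]  K=[0.5718 0.0361; -0.0311 0.2781]  nu=[1.8626, 3.3986]  x^+=[0.2057, -1.0459]  P^+=[0.1750 -0.0197; -0.0197 0.1101]
step 5: x^-=[0.3369, -0.8352]  P^-=[0.4087 -0.0002; -0.0002 0.1451]  S=[0.7115 0.1402; 0.1402 0.5505]  K=[0.5663 0.0409; -0.0250 0.2698]  nu=[1.2901, 1.4009]  x^+=[1.1248, -0.4894]  P^+=[0.1731 -0.0175; -0.0175 0.1064]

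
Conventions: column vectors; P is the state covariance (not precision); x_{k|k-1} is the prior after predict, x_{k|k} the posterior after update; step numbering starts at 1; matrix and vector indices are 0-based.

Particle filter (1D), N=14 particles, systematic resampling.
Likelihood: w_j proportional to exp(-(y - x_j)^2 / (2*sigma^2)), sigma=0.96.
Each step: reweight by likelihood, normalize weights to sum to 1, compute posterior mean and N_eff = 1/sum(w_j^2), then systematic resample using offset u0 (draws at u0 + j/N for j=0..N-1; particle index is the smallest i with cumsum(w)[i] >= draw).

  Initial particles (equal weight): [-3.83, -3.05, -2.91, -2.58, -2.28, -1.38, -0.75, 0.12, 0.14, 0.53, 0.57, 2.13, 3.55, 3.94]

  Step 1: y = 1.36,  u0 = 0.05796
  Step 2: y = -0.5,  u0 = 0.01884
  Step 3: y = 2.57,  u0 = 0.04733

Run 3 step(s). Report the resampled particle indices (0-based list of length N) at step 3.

step 1: w=[0.0000, 0.0000, 0.0000, 0.0001, 0.0002, 0.0053, 0.0278, 0.1351, 0.1387, 0.2141, 0.2217, 0.2255, 0.0231, 0.0084]  mean=0.8419  Neff=5.4129  idx=[7, 7, 8, 8, 9, 9, 9, 10, 10, 10, 11, 11, 11, 12]
step 2: w=[0.1231, 0.1231, 0.1214, 0.1214, 0.0853, 0.0853, 0.0853, 0.0815, 0.0815, 0.0815, 0.0036, 0.0036, 0.0036, 0.0000]  mean=0.3613  Neff=9.8461  idx=[0, 0, 1, 1, 2, 3, 3, 4, 5, 6, 6, 7, 8, 9]
step 3: w=[0.0372, 0.0372, 0.0372, 0.0372, 0.0392, 0.0392, 0.0392, 0.1009, 0.1009, 0.1009, 0.1009, 0.1101, 0.1101, 0.1101]  mean=0.4364  Neff=11.4671  idx=[1, 3, 5, 6, 7, 8, 9, 9, 10, 11, 11, 12, 13, 13]

resampled_idx = [1, 3, 5, 6, 7, 8, 9, 9, 10, 11, 11, 12, 13, 13]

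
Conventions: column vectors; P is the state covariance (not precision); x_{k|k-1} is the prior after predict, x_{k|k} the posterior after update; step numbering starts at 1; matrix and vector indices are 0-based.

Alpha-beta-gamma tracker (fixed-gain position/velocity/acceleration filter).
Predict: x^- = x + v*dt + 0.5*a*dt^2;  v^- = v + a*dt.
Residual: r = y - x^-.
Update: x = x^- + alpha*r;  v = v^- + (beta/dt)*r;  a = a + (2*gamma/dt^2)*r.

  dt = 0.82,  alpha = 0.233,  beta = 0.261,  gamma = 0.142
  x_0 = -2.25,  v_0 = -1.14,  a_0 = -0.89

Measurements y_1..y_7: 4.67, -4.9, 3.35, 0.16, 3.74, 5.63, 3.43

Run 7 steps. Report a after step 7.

a_post = -3.3253

step 1: x_pred=-3.4840  r=8.1540  x^+=-1.5841  v^+=0.7256  a^+=2.5540
step 2: x_pred=-0.1305  r=-4.7695  x^+=-1.2418  v^+=1.3017  a^+=0.5395
step 3: x_pred=0.0070  r=3.3430  x^+=0.7859  v^+=2.8082  a^+=1.9515
step 4: x_pred=3.7447  r=-3.5847  x^+=2.9095  v^+=3.2674  a^+=0.4374
step 5: x_pred=5.7358  r=-1.9958  x^+=5.2708  v^+=2.9908  a^+=-0.4056
step 6: x_pred=7.5869  r=-1.9569  x^+=7.1310  v^+=2.0354  a^+=-1.2321
step 7: x_pred=8.3858  r=-4.9558  x^+=7.2311  v^+=-0.5523  a^+=-3.3253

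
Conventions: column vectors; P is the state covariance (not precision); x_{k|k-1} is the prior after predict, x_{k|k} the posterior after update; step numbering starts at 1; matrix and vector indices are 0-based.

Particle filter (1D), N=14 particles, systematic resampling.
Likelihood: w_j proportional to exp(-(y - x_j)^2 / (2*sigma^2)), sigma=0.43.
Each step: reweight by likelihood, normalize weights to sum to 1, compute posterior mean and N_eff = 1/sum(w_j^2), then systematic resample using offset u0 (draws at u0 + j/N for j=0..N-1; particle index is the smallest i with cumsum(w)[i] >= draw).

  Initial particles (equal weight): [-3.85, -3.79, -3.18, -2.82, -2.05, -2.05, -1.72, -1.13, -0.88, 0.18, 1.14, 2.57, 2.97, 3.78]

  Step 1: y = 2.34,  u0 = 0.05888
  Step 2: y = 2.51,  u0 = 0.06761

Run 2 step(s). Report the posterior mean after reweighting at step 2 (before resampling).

post_mean = 2.6442

step 1: w=[0.0000, 0.0000, 0.0000, 0.0000, 0.0000, 0.0000, 0.0000, 0.0000, 0.0000, 0.0000, 0.0165, 0.7031, 0.2774, 0.0030]  mean=2.6609  Neff=1.7494  idx=[11, 11, 11, 11, 11, 11, 11, 11, 11, 11, 12, 12, 12, 12]
step 2: w=[0.0814, 0.0814, 0.0814, 0.0814, 0.0814, 0.0814, 0.0814, 0.0814, 0.0814, 0.0814, 0.0464, 0.0464, 0.0464, 0.0464]  mean=2.6442  Neff=13.3448  idx=[0, 1, 2, 3, 4, 5, 6, 6, 7, 8, 9, 10, 12, 13]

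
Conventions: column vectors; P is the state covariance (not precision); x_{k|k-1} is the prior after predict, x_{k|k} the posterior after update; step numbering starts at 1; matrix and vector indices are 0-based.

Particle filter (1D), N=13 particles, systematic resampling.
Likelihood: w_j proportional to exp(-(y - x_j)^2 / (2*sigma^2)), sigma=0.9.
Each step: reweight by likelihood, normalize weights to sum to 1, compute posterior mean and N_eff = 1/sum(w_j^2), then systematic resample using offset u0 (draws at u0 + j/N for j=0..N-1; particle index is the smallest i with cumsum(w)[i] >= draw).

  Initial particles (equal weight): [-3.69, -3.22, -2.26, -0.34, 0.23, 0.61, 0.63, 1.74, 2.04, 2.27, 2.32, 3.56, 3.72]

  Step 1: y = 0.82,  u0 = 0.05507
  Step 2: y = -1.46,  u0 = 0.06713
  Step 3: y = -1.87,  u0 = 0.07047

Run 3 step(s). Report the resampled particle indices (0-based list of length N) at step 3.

step 1: w=[0.0000, 0.0000, 0.0006, 0.0922, 0.1707, 0.2059, 0.2069, 0.1255, 0.0844, 0.0578, 0.0528, 0.0021, 0.0012]  mean=0.9183  Neff=6.5857  idx=[3, 4, 4, 5, 5, 5, 6, 6, 6, 7, 8, 9, 10]
step 2: w=[0.3772, 0.1404, 0.1404, 0.0581, 0.0581, 0.0581, 0.0552, 0.0552, 0.0552, 0.0015, 0.0004, 0.0002, 0.0001]  mean=0.1510  Neff=4.9757  idx=[0, 0, 0, 0, 0, 1, 2, 2, 3, 4, 6, 7, 8]
step 3: w=[0.1588, 0.1588, 0.1588, 0.1588, 0.1588, 0.0443, 0.0443, 0.0443, 0.0151, 0.0151, 0.0142, 0.0142, 0.0142]  mean=-0.1941  Neff=7.5129  idx=[0, 0, 1, 1, 2, 2, 3, 3, 4, 4, 6, 7, 12]

resampled_idx = [0, 0, 1, 1, 2, 2, 3, 3, 4, 4, 6, 7, 12]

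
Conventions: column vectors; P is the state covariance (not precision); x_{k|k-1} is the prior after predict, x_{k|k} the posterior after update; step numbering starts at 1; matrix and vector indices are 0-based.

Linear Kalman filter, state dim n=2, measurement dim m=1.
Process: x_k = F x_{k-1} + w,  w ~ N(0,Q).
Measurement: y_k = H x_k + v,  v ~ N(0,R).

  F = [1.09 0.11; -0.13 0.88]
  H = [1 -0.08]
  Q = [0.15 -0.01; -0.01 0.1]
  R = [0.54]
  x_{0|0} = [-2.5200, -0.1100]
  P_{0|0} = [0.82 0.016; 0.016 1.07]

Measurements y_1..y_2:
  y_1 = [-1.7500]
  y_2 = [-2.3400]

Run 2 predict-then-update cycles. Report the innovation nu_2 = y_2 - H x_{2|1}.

step 1: x^-=[-2.7589, 0.2308]  P^-=[1.1410 -0.0075; -0.0075 0.9388]  S=[1.6882]  K=[0.6762; -0.0489]  nu=[1.0274]  x^+=[-2.0642, 0.1805]  P^+=[0.3690 0.0484; 0.0484 0.9348]
step 2: x^-=[-2.2301, 0.4272]  P^-=[0.6114 0.0739; 0.0739 0.8191]  S=[1.1448]  K=[0.5289; 0.0073]  nu=[-0.0757]  x^+=[-2.2701, 0.4267]  P^+=[0.2911 0.0695; 0.0695 0.8190]

innov = [-0.0757]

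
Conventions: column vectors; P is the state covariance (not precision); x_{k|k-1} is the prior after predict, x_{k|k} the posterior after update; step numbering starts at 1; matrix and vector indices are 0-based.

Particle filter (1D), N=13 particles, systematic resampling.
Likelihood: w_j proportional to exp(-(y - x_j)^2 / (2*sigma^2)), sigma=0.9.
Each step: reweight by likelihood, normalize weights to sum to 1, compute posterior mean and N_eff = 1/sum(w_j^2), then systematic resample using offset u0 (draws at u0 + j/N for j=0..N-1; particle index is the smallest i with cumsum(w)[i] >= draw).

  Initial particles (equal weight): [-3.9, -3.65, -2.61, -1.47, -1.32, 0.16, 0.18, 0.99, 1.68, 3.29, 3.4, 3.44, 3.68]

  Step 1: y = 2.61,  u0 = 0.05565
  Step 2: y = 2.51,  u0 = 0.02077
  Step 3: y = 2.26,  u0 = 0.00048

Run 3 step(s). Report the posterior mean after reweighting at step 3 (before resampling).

step 1: w=[0.0000, 0.0000, 0.0000, 0.0000, 0.0000, 0.0072, 0.0077, 0.0580, 0.1717, 0.2202, 0.1993, 0.1915, 0.1445]  mean=2.9407  Neff=5.5963  idx=[7, 8, 8, 9, 9, 9, 10, 10, 11, 11, 11, 12, 12]
step 2: w=[0.0322, 0.0877, 0.0877, 0.0922, 0.0922, 0.0922, 0.0823, 0.0823, 0.0787, 0.0787, 0.0787, 0.0576, 0.0576]  mean=3.0319  Neff=12.3977  idx=[0, 1, 2, 3, 4, 5, 5, 6, 7, 8, 9, 10, 12]
step 3: w=[0.0566, 0.1245, 0.1245, 0.0796, 0.0796, 0.0796, 0.0796, 0.0687, 0.0687, 0.0649, 0.0649, 0.0649, 0.0441]  mean=2.8205  Neff=11.9711  idx=[0, 1, 1, 2, 3, 3, 4, 5, 6, 8, 9, 10, 11]

post_mean = 2.8205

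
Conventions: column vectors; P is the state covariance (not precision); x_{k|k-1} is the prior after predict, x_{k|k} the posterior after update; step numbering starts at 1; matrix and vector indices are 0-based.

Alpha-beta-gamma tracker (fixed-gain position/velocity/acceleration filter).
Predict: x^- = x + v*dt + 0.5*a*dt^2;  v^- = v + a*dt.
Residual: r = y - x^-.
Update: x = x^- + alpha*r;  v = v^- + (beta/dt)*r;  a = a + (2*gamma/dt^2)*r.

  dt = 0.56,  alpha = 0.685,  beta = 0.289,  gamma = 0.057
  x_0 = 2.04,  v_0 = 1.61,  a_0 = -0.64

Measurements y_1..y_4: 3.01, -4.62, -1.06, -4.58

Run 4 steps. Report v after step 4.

v_post = -4.9024

step 1: x_pred=2.8412  r=0.1688  x^+=2.9568  v^+=1.3387  a^+=-0.5787
step 2: x_pred=3.6158  r=-8.2358  x^+=-2.0257  v^+=-3.2356  a^+=-3.5725
step 3: x_pred=-4.3978  r=3.3378  x^+=-2.1114  v^+=-3.5137  a^+=-2.3592
step 4: x_pred=-4.4490  r=-0.1310  x^+=-4.5387  v^+=-4.9024  a^+=-2.4068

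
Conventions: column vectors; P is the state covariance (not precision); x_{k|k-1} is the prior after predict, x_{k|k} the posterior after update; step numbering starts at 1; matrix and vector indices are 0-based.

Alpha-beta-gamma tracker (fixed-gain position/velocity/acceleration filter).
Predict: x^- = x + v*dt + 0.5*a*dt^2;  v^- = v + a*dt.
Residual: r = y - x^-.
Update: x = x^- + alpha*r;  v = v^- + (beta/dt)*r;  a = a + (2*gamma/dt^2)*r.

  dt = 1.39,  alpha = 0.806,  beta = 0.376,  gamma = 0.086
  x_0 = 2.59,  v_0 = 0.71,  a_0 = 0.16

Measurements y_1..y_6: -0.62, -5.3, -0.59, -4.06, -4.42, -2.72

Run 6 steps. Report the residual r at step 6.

resid = 3.3487

step 1: x_pred=3.7315  r=-4.3515  x^+=0.2242  v^+=-0.2447  a^+=-0.2274
step 2: x_pred=-0.3356  r=-4.9644  x^+=-4.3369  v^+=-1.9036  a^+=-0.6693
step 3: x_pred=-7.6296  r=7.0396  x^+=-1.9557  v^+=-0.9298  a^+=-0.0426
step 4: x_pred=-3.2892  r=-0.7708  x^+=-3.9105  v^+=-1.1975  a^+=-0.1113
step 5: x_pred=-5.6825  r=1.2625  x^+=-4.6649  v^+=-1.0107  a^+=0.0011
step 6: x_pred=-6.0687  r=3.3487  x^+=-3.3696  v^+=-0.1033  a^+=0.2992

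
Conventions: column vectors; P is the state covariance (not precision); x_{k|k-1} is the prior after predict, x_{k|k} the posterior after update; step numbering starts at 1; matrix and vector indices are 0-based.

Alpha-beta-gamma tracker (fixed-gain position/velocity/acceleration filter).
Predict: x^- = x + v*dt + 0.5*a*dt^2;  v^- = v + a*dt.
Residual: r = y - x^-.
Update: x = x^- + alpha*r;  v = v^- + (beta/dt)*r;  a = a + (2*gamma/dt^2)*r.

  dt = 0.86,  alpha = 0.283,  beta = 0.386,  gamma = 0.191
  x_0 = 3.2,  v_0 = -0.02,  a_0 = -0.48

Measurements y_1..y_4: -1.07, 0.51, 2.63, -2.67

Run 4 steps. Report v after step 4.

step 1: x_pred=3.0053  r=-4.0753  x^+=1.8520  v^+=-2.2619  a^+=-2.5849
step 2: x_pred=-1.0492  r=1.5592  x^+=-0.6079  v^+=-3.7851  a^+=-1.7796
step 3: x_pred=-4.5212  r=7.1512  x^+=-2.4974  v^+=-2.1058  a^+=1.9140
step 4: x_pred=-3.6006  r=0.9306  x^+=-3.3373  v^+=-0.0421  a^+=2.3947

v_post = -0.0421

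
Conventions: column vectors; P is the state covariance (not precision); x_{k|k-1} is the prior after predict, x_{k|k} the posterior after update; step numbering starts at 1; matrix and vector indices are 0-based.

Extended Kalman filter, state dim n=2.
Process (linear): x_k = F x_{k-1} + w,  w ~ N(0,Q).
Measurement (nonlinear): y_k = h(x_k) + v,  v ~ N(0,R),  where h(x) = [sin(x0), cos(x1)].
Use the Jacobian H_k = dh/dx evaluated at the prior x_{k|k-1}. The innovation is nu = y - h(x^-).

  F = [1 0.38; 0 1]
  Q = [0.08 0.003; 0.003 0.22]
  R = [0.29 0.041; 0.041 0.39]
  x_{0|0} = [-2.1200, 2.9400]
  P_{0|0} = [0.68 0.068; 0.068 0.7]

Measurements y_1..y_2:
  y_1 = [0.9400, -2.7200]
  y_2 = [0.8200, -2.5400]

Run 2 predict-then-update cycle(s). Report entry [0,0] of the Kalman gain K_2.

step 1: x^-=[-1.0028, 2.9400]  P^-=[0.9128 0.3370; 0.3370 0.9200]  H_jac=[0.5379 0.0000; 0.0000 -0.2002]  S=[0.5541 0.0047; 0.0047 0.4269]  K=[0.8875 -0.1678; 0.3308 -0.4352]  nu=[1.7830, -1.7403]  x^+=[0.8717, 4.2872]  P^+=[0.4657 0.1452; 0.1452 0.7799]
step 2: x^-=[2.5008, 4.2872]  P^-=[0.7686 0.4445; 0.4445 0.9999]  H_jac=[-0.8016 0.0000; 0.0000 0.9110]  S=[0.7839 -0.2836; -0.2836 1.2197]  K=[-0.7270 0.1629; -0.2013 0.6999]  nu=[0.2222, -2.1275]  x^+=[1.9926, 2.7534]  P^+=[0.2547 0.0370; 0.0370 0.2906]

K[0,0] = -0.7270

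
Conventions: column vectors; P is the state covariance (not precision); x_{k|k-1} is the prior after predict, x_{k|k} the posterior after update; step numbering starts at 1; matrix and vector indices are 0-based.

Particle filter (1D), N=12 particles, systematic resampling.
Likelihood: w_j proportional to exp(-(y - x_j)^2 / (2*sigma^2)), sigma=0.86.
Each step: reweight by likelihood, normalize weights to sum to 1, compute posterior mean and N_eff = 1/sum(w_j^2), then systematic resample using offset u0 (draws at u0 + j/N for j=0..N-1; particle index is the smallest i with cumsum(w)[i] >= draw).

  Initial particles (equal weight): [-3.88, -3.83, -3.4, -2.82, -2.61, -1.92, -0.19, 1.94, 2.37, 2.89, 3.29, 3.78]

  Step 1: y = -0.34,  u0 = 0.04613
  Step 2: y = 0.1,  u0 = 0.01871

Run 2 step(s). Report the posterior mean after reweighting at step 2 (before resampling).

step 1: w=[0.0002, 0.0002, 0.0014, 0.0125, 0.0244, 0.1472, 0.7840, 0.0237, 0.0056, 0.0007, 0.0001, 0.0000]  mean=-0.4753  Neff=1.5681  idx=[5, 5, 6, 6, 6, 6, 6, 6, 6, 6, 6, 6]
step 2: w=[0.0066, 0.0066, 0.0987, 0.0987, 0.0987, 0.0987, 0.0987, 0.0987, 0.0987, 0.0987, 0.0987, 0.0987]  mean=-0.2129  Neff=10.2609  idx=[2, 2, 3, 4, 5, 6, 7, 7, 8, 9, 10, 11]

post_mean = -0.2129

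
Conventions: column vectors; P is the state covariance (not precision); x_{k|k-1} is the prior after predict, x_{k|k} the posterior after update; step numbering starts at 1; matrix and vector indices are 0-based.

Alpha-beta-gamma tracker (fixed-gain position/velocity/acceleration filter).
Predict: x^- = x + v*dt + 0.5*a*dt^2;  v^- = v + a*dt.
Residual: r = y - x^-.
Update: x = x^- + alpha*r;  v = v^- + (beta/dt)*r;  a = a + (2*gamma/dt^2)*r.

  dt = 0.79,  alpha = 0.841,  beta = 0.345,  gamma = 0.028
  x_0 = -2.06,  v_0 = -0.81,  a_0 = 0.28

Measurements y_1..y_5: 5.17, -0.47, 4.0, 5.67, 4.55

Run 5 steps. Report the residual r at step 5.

resid = -3.3880

step 1: x_pred=-2.6125  r=7.7825  x^+=3.9326  v^+=2.8099  a^+=0.9783
step 2: x_pred=6.4577  r=-6.9277  x^+=0.6315  v^+=0.5574  a^+=0.3567
step 3: x_pred=1.1831  r=2.8169  x^+=3.5521  v^+=2.0693  a^+=0.6095
step 4: x_pred=5.3771  r=0.2929  x^+=5.6234  v^+=2.6787  a^+=0.6357
step 5: x_pred=7.9380  r=-3.3880  x^+=5.0887  v^+=1.7014  a^+=0.3317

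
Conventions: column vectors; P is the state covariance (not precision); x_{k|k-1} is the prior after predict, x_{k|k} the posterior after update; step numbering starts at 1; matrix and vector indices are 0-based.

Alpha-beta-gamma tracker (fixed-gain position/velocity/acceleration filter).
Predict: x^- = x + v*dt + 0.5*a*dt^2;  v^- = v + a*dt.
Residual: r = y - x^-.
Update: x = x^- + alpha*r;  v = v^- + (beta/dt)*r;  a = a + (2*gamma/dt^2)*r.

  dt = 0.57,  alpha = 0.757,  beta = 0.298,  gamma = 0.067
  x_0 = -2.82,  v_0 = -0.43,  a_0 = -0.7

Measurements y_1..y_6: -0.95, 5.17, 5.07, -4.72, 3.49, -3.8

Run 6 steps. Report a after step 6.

a_post = -3.1558

step 1: x_pred=-3.1788  r=2.2288  x^+=-1.4916  v^+=0.3362  a^+=0.2192
step 2: x_pred=-1.2643  r=6.4343  x^+=3.6065  v^+=3.8251  a^+=2.8730
step 3: x_pred=6.2535  r=-1.1835  x^+=5.3576  v^+=4.8440  a^+=2.3849
step 4: x_pred=8.5061  r=-13.2261  x^+=-1.5061  v^+=-0.7113  a^+=-3.0700
step 5: x_pred=-2.4102  r=5.9002  x^+=2.0562  v^+=0.6234  a^+=-0.6366
step 6: x_pred=2.3082  r=-6.1082  x^+=-2.3157  v^+=-2.9328  a^+=-3.1558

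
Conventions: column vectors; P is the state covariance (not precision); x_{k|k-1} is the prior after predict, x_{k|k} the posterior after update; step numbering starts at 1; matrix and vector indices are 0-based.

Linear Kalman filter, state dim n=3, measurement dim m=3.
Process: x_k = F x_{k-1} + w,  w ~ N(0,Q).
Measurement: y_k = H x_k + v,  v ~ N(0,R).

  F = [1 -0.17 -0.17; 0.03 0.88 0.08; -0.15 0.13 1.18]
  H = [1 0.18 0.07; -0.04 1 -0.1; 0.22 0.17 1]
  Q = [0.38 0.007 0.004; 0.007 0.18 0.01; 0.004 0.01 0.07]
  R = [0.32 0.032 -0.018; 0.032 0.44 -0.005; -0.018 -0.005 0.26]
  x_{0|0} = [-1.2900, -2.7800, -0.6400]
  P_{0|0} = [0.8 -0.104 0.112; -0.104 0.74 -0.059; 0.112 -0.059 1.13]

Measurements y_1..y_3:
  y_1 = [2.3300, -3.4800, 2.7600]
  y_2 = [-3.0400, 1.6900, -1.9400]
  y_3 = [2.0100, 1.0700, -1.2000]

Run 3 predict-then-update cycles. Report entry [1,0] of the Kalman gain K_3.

step 1: x^-=[-0.7086, -2.5363, -0.9231]  P^-=[1.2279 -0.1680 -0.2270; -0.1680 0.7477 0.1518; -0.2270 0.1518 1.6202]  S=[1.4916 -0.0295 0.1518; -0.0295 1.1872 0.0768; 0.1518 0.0768 1.9004]  K=[0.7946 -0.1408 -0.0501; -0.0137 0.6157 0.1035; -0.1459 -0.0598 0.8539]  nu=[3.5598, -1.0644, 4.2702]  x^+=[2.0557, -2.7982, 2.2675]  P^+=[0.2622 -0.0337 -0.0786; -0.0337 0.2672 -0.0139; -0.0786 -0.0139 0.2446]
step 2: x^-=[2.1460, -2.2193, 2.0035]  P^-=[0.6944 -0.0615 -0.1872; -0.0615 0.3846 0.0503; -0.1872 0.0503 0.4459]  S=[0.9820 0.0311 -0.0156; 0.0311 0.8235 0.0577; -0.0156 0.0577 0.6807]  K=[0.6853 -0.1087 -0.0411; -0.0012 0.4561 0.1115; -0.1394 -0.0211 0.6057]  nu=[-4.9267, 4.1955, -4.0383]  x^+=[-1.5207, -0.7496, 0.1559]  P^+=[0.2256 -0.0235 -0.0681; -0.0235 0.1990 -0.0019; -0.0681 -0.0019 0.1754]
step 3: x^-=[-1.4198, -0.6928, 0.3146]  P^-=[0.6474 -0.0437 -0.1547; -0.0437 0.3336 0.0477; -0.1547 0.0477 0.3471]  S=[0.9437 0.0387 0.0018; 0.0387 0.7708 0.0584; 0.0018 0.0584 0.5929]  K=[0.6704 -0.1020 -0.0253; 0.0034 0.4197 0.1185; -0.1298 -0.0098 0.5430]  nu=[3.5325, 1.7374, -1.0845]  x^+=[0.7987, -0.0801, -0.7496]  P^+=[0.2199 -0.0208 -0.0630; -0.0208 0.1835 0.0020; -0.0630 0.0020 0.1571]

K[1,0] = 0.0034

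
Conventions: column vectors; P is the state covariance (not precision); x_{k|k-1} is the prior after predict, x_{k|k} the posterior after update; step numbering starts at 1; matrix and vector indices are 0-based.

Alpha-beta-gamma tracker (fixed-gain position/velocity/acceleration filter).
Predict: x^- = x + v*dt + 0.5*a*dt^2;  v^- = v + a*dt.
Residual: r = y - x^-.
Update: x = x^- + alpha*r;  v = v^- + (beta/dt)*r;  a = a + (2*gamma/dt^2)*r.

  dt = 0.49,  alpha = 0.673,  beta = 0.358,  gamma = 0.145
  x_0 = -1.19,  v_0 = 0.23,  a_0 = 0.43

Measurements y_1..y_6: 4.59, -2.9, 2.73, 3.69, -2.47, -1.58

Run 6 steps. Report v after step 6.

step 1: x_pred=-1.0257  r=5.6157  x^+=2.7537  v^+=4.5436  a^+=7.2128
step 2: x_pred=5.8459  r=-8.7459  x^+=-0.0401  v^+=1.6880  a^+=-3.3508
step 3: x_pred=0.3848  r=2.3452  x^+=1.9631  v^+=1.7595  a^+=-0.5182
step 4: x_pred=2.7631  r=0.9269  x^+=3.3869  v^+=2.1829  a^+=0.6014
step 5: x_pred=4.5287  r=-6.9987  x^+=-0.1814  v^+=-2.6358  a^+=-7.8518
step 6: x_pred=-2.4156  r=0.8356  x^+=-1.8532  v^+=-5.8727  a^+=-6.8426

v_post = -5.8727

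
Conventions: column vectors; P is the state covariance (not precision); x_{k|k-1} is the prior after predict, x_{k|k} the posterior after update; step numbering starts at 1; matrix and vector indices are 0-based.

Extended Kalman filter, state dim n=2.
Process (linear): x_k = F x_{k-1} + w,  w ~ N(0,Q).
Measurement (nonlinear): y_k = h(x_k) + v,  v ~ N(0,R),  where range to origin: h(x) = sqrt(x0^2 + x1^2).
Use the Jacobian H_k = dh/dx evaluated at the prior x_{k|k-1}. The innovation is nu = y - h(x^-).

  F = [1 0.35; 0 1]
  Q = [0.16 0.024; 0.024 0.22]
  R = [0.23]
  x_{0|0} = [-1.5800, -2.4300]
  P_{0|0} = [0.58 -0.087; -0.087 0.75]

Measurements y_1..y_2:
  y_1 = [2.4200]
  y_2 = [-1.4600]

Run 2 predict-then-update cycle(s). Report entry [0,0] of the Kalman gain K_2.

step 1: x^-=[-2.4305, -2.4300]  P^-=[0.7710 0.1995; 0.1995 0.9700]  H_jac=[-0.7072 -0.7070]  S=[1.3000]  K=[-0.5279; -0.6361]  nu=[-1.0169]  x^+=[-1.8937, -1.7832]  P^+=[0.4087 -0.2370; -0.2370 0.4440]
step 2: x^-=[-2.5178, -1.7832]  P^-=[0.4571 -0.0576; -0.0576 0.6640]  H_jac=[-0.8161 -0.5780]  S=[0.7019]  K=[-0.4841; -0.4798]  nu=[-4.5453]  x^+=[-0.3176, 0.3975]  P^+=[0.2927 -0.2206; -0.2206 0.5025]

K[0,0] = -0.4841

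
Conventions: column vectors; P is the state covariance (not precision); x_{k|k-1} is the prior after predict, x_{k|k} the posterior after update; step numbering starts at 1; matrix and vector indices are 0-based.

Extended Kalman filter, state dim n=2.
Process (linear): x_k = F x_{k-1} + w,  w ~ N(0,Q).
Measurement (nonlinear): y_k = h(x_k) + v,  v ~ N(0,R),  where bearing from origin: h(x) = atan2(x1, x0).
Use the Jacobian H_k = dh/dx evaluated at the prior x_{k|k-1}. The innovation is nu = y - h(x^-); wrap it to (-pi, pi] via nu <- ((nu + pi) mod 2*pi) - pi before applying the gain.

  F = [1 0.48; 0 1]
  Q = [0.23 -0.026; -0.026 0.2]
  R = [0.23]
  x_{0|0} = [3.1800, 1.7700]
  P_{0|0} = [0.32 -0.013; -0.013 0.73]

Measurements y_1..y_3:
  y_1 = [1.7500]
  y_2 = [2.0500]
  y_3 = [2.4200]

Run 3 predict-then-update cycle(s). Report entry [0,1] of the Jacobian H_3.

H_jac[0,1] = 0.1188

step 1: x^-=[4.0296, 1.7700]  P^-=[0.7057 0.3114; 0.3114 0.9300]  H_jac=[-0.0914 0.2080]  S=[0.2643]  K=[0.0011; 0.6243]  nu=[1.3361]  x^+=[4.0311, 2.6042]  P^+=[0.7057 0.3112; 0.3112 0.8270]
step 2: x^-=[5.2811, 2.6042]  P^-=[1.4250 0.6822; 0.6822 1.0270]  H_jac=[-0.0751 0.1523]  S=[0.2463]  K=[-0.0127; 0.4272]  nu=[1.5919]  x^+=[5.2609, 3.2842]  P^+=[1.4250 0.6835; 0.6835 0.9820]
step 3: x^-=[6.8373, 3.2842]  P^-=[2.5374 1.1289; 1.1289 1.1820]  H_jac=[-0.0571 0.1188]  S=[0.2396]  K=[-0.0446; 0.3173]  nu=[1.9722]  x^+=[6.7493, 3.9099]  P^+=[2.5369 1.1323; 1.1323 1.1579]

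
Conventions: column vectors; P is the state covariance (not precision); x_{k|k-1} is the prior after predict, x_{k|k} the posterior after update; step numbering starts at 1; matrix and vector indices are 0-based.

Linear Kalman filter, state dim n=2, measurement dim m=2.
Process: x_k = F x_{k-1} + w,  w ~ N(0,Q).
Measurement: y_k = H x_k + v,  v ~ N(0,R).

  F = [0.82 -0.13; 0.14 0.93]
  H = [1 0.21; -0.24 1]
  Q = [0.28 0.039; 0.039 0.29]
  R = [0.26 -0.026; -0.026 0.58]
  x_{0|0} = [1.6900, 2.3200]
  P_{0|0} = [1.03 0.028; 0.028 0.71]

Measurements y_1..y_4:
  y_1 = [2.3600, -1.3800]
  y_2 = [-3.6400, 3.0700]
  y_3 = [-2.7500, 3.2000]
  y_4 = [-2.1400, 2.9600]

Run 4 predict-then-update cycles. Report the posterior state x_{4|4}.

x_post = [-2.4312, 1.6579]

step 1: x^-=[1.0842, 2.3942]  P^-=[0.9786 0.0922; 0.0922 0.9316]  S=[1.3184 0.0224; 0.0224 1.5236]  K=[0.7587 -0.1047; 0.2083 0.5938]  nu=[0.7730, -3.5140]  x^+=[2.0387, 0.4685]  P^+=[0.2065 -0.0309; -0.0309 0.3316]
step 2: x^-=[1.6109, 0.7212]  P^-=[0.4310 -0.0004; -0.0004 0.5728]  S=[0.7161 -0.0095; -0.0095 1.1778]  K=[0.6007 -0.0833; 0.1739 0.4878]  nu=[-5.4023, 2.7354]  x^+=[-1.8620, 1.1160]  P^+=[0.1635 -0.0247; -0.0247 0.2725]
step 3: x^-=[-1.6719, 0.7772]  P^-=[0.3998 0.0065; 0.0065 0.5224]  S=[0.6856 -0.0061; -0.0061 1.1224]  K=[0.5845 -0.0766; 0.1736 0.4650]  nu=[-1.2413, 2.0215]  x^+=[-2.5522, 1.5018]  P^+=[0.1585 -0.0216; -0.0216 0.2600]
step 4: x^-=[-2.2881, 1.0394]  P^-=[0.3956 0.0097; 0.0097 0.5124]  S=[0.6822 -0.0041; -0.0041 1.1105]  K=[0.5823 -0.0746; 0.1747 0.4600]  nu=[-0.0702, 1.3715]  x^+=[-2.4312, 1.6579]  P^+=[0.1577 -0.0206; -0.0206 0.2573]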